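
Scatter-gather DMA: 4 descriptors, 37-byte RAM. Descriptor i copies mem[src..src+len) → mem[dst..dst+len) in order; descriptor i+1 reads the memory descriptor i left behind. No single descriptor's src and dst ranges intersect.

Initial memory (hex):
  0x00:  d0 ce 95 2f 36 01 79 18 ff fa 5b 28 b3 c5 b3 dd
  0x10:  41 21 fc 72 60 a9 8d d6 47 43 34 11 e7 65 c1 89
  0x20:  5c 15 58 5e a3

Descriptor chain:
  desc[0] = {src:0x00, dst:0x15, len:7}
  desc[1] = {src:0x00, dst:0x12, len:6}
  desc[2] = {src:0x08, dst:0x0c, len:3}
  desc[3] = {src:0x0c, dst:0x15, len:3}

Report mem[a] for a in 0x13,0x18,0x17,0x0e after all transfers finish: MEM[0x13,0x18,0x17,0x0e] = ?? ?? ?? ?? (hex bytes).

D0: mem[0x15..0x1b] <- [d0 ce 95 2f 36 01 79]
D1: mem[0x12..0x17] <- [d0 ce 95 2f 36 01]
D2: mem[0x0c..0x0e] <- [ff fa 5b]
D3: mem[0x15..0x17] <- [ff fa 5b]
query mem[0x13]=0xce, mem[0x18]=0x2f, mem[0x17]=0x5b, mem[0x0e]=0x5b

MEM[0x13,0x18,0x17,0x0e] = ce 2f 5b 5b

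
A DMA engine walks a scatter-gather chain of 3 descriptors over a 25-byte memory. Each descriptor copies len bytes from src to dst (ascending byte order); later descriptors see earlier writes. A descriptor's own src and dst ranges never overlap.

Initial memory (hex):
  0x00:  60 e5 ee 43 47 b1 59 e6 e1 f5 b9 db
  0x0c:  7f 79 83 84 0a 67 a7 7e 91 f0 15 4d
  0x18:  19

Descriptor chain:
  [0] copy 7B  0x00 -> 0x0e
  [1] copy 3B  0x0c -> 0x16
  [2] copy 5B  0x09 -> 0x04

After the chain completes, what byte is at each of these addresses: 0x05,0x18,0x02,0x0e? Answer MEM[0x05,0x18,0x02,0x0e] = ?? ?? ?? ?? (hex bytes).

MEM[0x05,0x18,0x02,0x0e] = b9 60 ee 60

#0 dst[0x0e+7] := {0x60,0xe5,0xee,0x43,0x47,0xb1,0x59}
#1 dst[0x16+3] := {0x7f,0x79,0x60}
#2 dst[0x04+5] := {0xf5,0xb9,0xdb,0x7f,0x79}
query mem[0x05]=0xb9, mem[0x18]=0x60, mem[0x02]=0xee, mem[0x0e]=0x60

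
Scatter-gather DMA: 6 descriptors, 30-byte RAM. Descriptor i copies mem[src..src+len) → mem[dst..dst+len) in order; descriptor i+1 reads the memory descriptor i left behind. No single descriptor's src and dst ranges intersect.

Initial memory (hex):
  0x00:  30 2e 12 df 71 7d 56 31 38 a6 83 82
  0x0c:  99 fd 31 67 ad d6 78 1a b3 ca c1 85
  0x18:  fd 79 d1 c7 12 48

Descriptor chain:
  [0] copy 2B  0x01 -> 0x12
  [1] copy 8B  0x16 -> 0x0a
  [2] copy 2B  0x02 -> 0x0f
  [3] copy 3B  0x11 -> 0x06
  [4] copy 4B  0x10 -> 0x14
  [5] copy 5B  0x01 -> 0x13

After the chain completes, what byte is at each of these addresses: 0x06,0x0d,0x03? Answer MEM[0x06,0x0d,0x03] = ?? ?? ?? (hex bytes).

[0] 0x01->0x12 len=2 : 2e 12
[1] 0x16->0x0a len=8 : c1 85 fd 79 d1 c7 12 48
[2] 0x02->0x0f len=2 : 12 df
[3] 0x11->0x06 len=3 : 48 2e 12
[4] 0x10->0x14 len=4 : df 48 2e 12
[5] 0x01->0x13 len=5 : 2e 12 df 71 7d
query mem[0x06]=0x48, mem[0x0d]=0x79, mem[0x03]=0xdf

MEM[0x06,0x0d,0x03] = 48 79 df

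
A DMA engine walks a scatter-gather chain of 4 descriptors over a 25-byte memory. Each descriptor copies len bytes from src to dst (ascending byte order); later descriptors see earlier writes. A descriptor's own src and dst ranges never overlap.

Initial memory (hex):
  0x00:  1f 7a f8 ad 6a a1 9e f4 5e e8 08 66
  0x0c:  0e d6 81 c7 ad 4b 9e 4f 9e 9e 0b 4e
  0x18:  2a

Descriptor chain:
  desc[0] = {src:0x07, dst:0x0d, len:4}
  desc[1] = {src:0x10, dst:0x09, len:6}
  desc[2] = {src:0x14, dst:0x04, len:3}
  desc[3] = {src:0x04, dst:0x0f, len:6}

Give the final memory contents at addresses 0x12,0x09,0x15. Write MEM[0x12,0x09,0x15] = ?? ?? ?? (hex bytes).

#0 dst[0x0d+4] := {0xf4,0x5e,0xe8,0x08}
#1 dst[0x09+6] := {0x08,0x4b,0x9e,0x4f,0x9e,0x9e}
#2 dst[0x04+3] := {0x9e,0x9e,0x0b}
#3 dst[0x0f+6] := {0x9e,0x9e,0x0b,0xf4,0x5e,0x08}
query mem[0x12]=0xf4, mem[0x09]=0x08, mem[0x15]=0x9e

MEM[0x12,0x09,0x15] = f4 08 9e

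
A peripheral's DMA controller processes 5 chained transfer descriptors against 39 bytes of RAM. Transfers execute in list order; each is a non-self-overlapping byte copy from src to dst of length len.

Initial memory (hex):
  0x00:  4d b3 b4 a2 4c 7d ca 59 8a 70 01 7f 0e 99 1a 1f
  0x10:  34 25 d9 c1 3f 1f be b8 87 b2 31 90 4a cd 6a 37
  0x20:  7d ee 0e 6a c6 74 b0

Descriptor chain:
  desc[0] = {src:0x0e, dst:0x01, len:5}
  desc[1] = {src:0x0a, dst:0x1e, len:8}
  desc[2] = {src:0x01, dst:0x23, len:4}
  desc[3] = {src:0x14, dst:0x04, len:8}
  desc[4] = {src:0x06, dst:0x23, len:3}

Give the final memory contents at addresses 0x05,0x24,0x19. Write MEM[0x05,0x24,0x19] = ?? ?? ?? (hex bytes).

MEM[0x05,0x24,0x19] = 1f b8 b2

D0: mem[0x01..0x05] <- [1a 1f 34 25 d9]
D1: mem[0x1e..0x25] <- [01 7f 0e 99 1a 1f 34 25]
D2: mem[0x23..0x26] <- [1a 1f 34 25]
D3: mem[0x04..0x0b] <- [3f 1f be b8 87 b2 31 90]
D4: mem[0x23..0x25] <- [be b8 87]
query mem[0x05]=0x1f, mem[0x24]=0xb8, mem[0x19]=0xb2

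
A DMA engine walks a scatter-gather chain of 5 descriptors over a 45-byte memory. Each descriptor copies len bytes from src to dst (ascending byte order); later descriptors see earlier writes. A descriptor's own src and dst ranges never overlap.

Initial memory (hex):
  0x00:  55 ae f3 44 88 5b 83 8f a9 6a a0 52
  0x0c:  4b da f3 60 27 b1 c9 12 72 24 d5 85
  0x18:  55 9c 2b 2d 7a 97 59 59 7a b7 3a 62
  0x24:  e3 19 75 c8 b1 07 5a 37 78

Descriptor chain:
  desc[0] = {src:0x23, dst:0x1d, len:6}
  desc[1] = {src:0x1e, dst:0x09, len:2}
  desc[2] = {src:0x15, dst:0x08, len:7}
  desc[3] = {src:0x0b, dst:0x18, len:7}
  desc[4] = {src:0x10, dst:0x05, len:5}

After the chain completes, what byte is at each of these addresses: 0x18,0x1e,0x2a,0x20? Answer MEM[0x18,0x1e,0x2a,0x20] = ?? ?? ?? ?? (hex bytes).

MEM[0x18,0x1e,0x2a,0x20] = 55 b1 5a 75

  after D0: wrote 6B at 0x1d = 62e31975c8b1
  after D1: wrote 2B at 0x09 = e319
  after D2: wrote 7B at 0x08 = 24d585559c2b2d
  after D3: wrote 7B at 0x18 = 559c2b2d6027b1
  after D4: wrote 5B at 0x05 = 27b1c91272
query mem[0x18]=0x55, mem[0x1e]=0xb1, mem[0x2a]=0x5a, mem[0x20]=0x75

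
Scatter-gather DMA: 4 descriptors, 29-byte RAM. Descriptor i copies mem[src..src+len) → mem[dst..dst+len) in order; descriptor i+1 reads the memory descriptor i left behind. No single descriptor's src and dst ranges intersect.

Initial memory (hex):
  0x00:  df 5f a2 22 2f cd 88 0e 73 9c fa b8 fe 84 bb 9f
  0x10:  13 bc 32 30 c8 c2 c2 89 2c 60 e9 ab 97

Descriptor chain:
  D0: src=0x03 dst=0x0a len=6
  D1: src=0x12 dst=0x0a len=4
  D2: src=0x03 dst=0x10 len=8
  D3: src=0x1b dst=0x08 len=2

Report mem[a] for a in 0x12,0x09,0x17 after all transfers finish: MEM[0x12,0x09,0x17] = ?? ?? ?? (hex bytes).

#0 dst[0x0a+6] := {0x22,0x2f,0xcd,0x88,0x0e,0x73}
#1 dst[0x0a+4] := {0x32,0x30,0xc8,0xc2}
#2 dst[0x10+8] := {0x22,0x2f,0xcd,0x88,0x0e,0x73,0x9c,0x32}
#3 dst[0x08+2] := {0xab,0x97}
query mem[0x12]=0xcd, mem[0x09]=0x97, mem[0x17]=0x32

MEM[0x12,0x09,0x17] = cd 97 32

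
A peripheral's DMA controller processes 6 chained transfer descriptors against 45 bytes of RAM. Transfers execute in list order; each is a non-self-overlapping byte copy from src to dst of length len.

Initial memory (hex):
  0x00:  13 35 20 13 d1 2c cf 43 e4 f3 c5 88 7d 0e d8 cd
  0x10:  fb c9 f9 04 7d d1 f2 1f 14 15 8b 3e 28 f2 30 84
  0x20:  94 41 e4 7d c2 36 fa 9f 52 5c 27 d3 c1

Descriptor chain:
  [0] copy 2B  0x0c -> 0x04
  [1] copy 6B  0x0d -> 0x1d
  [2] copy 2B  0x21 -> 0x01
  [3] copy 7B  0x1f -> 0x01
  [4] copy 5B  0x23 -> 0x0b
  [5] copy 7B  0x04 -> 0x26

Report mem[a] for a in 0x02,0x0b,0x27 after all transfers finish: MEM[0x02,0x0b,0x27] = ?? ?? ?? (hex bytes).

D0: mem[0x04..0x05] <- [7d 0e]
D1: mem[0x1d..0x22] <- [0e d8 cd fb c9 f9]
D2: mem[0x01..0x02] <- [c9 f9]
D3: mem[0x01..0x07] <- [cd fb c9 f9 7d c2 36]
D4: mem[0x0b..0x0f] <- [7d c2 36 fa 9f]
D5: mem[0x26..0x2c] <- [f9 7d c2 36 e4 f3 c5]
query mem[0x02]=0xfb, mem[0x0b]=0x7d, mem[0x27]=0x7d

MEM[0x02,0x0b,0x27] = fb 7d 7d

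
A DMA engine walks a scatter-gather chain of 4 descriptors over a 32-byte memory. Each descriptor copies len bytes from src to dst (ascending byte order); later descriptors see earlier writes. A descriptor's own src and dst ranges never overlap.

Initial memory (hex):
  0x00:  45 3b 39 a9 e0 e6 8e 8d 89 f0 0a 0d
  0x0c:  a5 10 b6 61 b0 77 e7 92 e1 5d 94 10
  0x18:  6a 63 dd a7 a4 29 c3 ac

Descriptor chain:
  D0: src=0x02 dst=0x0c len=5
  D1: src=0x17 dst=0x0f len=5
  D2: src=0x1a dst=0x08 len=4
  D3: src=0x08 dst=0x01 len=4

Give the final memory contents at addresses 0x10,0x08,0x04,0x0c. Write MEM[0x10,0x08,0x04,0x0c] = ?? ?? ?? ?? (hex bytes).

[0] 0x02->0x0c len=5 : 39 a9 e0 e6 8e
[1] 0x17->0x0f len=5 : 10 6a 63 dd a7
[2] 0x1a->0x08 len=4 : dd a7 a4 29
[3] 0x08->0x01 len=4 : dd a7 a4 29
query mem[0x10]=0x6a, mem[0x08]=0xdd, mem[0x04]=0x29, mem[0x0c]=0x39

MEM[0x10,0x08,0x04,0x0c] = 6a dd 29 39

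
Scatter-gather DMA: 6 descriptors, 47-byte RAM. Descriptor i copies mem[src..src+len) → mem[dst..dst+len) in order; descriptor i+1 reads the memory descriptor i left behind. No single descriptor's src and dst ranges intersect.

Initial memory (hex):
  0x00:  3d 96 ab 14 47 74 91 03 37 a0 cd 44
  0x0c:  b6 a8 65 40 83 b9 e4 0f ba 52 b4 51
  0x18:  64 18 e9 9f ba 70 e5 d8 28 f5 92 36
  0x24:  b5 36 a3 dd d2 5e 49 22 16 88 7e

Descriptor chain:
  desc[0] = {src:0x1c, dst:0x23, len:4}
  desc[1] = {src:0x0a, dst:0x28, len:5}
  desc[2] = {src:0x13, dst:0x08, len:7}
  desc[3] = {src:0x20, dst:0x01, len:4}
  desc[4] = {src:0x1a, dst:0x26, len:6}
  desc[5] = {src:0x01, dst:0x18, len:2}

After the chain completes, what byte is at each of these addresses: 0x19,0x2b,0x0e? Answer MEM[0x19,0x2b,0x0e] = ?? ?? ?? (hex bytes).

MEM[0x19,0x2b,0x0e] = f5 d8 18

#0 dst[0x23+4] := {0xba,0x70,0xe5,0xd8}
#1 dst[0x28+5] := {0xcd,0x44,0xb6,0xa8,0x65}
#2 dst[0x08+7] := {0x0f,0xba,0x52,0xb4,0x51,0x64,0x18}
#3 dst[0x01+4] := {0x28,0xf5,0x92,0xba}
#4 dst[0x26+6] := {0xe9,0x9f,0xba,0x70,0xe5,0xd8}
#5 dst[0x18+2] := {0x28,0xf5}
query mem[0x19]=0xf5, mem[0x2b]=0xd8, mem[0x0e]=0x18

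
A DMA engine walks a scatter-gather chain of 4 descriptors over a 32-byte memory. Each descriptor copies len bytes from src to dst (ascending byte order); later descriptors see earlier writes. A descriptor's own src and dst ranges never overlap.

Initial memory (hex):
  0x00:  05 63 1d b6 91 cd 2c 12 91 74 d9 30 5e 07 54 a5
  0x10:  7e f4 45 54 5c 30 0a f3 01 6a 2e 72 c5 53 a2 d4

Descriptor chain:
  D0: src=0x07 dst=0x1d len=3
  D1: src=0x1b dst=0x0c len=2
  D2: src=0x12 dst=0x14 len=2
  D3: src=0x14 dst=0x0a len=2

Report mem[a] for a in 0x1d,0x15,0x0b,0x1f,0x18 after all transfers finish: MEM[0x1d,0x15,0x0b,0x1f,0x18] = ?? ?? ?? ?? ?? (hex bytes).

#0 dst[0x1d+3] := {0x12,0x91,0x74}
#1 dst[0x0c+2] := {0x72,0xc5}
#2 dst[0x14+2] := {0x45,0x54}
#3 dst[0x0a+2] := {0x45,0x54}
query mem[0x1d]=0x12, mem[0x15]=0x54, mem[0x0b]=0x54, mem[0x1f]=0x74, mem[0x18]=0x01

MEM[0x1d,0x15,0x0b,0x1f,0x18] = 12 54 54 74 01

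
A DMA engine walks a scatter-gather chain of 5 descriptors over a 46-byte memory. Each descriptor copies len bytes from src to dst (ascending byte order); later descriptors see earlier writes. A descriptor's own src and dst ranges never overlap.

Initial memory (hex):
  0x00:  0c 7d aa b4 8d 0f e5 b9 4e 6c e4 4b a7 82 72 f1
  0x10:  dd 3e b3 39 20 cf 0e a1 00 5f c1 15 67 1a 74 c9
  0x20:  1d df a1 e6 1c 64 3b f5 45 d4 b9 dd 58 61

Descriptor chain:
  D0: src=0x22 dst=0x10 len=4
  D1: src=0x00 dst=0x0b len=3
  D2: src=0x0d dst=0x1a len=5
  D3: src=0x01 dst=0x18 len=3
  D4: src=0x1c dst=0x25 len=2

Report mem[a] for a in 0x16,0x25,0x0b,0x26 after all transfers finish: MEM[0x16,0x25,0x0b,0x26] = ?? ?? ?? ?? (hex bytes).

[0] 0x22->0x10 len=4 : a1 e6 1c 64
[1] 0x00->0x0b len=3 : 0c 7d aa
[2] 0x0d->0x1a len=5 : aa 72 f1 a1 e6
[3] 0x01->0x18 len=3 : 7d aa b4
[4] 0x1c->0x25 len=2 : f1 a1
query mem[0x16]=0x0e, mem[0x25]=0xf1, mem[0x0b]=0x0c, mem[0x26]=0xa1

MEM[0x16,0x25,0x0b,0x26] = 0e f1 0c a1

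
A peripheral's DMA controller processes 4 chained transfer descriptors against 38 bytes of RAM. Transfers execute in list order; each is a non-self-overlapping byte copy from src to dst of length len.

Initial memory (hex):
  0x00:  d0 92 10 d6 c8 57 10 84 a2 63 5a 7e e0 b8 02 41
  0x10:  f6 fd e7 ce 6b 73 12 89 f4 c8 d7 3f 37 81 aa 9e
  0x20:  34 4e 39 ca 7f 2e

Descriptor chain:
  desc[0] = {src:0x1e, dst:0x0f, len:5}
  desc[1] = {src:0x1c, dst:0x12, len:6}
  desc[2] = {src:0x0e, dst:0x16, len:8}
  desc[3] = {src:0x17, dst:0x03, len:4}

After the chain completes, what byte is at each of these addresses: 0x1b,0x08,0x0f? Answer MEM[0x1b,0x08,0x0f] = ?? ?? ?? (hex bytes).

D0: mem[0x0f..0x13] <- [aa 9e 34 4e 39]
D1: mem[0x12..0x17] <- [37 81 aa 9e 34 4e]
D2: mem[0x16..0x1d] <- [02 aa 9e 34 37 81 aa 9e]
D3: mem[0x03..0x06] <- [aa 9e 34 37]
query mem[0x1b]=0x81, mem[0x08]=0xa2, mem[0x0f]=0xaa

MEM[0x1b,0x08,0x0f] = 81 a2 aa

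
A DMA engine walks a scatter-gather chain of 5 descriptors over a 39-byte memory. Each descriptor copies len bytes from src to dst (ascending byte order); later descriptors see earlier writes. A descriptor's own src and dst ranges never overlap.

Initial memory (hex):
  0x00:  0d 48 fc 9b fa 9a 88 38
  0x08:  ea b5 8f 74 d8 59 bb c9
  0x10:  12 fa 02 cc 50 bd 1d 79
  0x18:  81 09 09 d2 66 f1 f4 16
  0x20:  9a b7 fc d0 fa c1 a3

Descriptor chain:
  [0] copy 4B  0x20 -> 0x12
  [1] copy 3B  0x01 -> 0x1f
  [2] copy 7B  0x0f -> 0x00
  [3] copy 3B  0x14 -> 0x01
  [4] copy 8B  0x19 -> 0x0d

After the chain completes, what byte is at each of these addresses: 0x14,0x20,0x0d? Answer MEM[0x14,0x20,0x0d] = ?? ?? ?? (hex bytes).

D0: mem[0x12..0x15] <- [9a b7 fc d0]
D1: mem[0x1f..0x21] <- [48 fc 9b]
D2: mem[0x00..0x06] <- [c9 12 fa 9a b7 fc d0]
D3: mem[0x01..0x03] <- [fc d0 1d]
D4: mem[0x0d..0x14] <- [09 09 d2 66 f1 f4 48 fc]
query mem[0x14]=0xfc, mem[0x20]=0xfc, mem[0x0d]=0x09

MEM[0x14,0x20,0x0d] = fc fc 09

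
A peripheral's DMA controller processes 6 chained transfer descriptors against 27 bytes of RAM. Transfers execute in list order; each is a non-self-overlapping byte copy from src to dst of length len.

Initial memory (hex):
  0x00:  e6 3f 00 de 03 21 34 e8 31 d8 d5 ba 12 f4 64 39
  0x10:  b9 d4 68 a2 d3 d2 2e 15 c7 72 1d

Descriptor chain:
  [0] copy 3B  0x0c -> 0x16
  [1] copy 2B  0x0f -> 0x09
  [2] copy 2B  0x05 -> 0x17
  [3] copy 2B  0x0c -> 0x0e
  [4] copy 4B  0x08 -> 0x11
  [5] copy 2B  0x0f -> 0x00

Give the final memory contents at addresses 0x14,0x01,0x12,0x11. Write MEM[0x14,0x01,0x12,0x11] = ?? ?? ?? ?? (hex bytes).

MEM[0x14,0x01,0x12,0x11] = ba b9 39 31

#0 dst[0x16+3] := {0x12,0xf4,0x64}
#1 dst[0x09+2] := {0x39,0xb9}
#2 dst[0x17+2] := {0x21,0x34}
#3 dst[0x0e+2] := {0x12,0xf4}
#4 dst[0x11+4] := {0x31,0x39,0xb9,0xba}
#5 dst[0x00+2] := {0xf4,0xb9}
query mem[0x14]=0xba, mem[0x01]=0xb9, mem[0x12]=0x39, mem[0x11]=0x31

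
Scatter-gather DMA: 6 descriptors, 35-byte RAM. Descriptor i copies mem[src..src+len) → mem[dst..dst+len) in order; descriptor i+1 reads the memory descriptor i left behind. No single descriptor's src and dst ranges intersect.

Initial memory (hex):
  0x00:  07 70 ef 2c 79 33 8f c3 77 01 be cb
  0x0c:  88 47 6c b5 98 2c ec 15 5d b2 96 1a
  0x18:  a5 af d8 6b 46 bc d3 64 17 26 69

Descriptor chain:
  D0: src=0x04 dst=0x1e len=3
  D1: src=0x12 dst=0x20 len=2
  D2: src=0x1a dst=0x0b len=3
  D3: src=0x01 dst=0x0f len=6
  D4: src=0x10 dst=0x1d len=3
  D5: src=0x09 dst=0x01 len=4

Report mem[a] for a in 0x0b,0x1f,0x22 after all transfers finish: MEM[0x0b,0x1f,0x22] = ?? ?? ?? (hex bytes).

MEM[0x0b,0x1f,0x22] = d8 79 69

  after D0: wrote 3B at 0x1e = 79338f
  after D1: wrote 2B at 0x20 = ec15
  after D2: wrote 3B at 0x0b = d86b46
  after D3: wrote 6B at 0x0f = 70ef2c79338f
  after D4: wrote 3B at 0x1d = ef2c79
  after D5: wrote 4B at 0x01 = 01bed86b
query mem[0x0b]=0xd8, mem[0x1f]=0x79, mem[0x22]=0x69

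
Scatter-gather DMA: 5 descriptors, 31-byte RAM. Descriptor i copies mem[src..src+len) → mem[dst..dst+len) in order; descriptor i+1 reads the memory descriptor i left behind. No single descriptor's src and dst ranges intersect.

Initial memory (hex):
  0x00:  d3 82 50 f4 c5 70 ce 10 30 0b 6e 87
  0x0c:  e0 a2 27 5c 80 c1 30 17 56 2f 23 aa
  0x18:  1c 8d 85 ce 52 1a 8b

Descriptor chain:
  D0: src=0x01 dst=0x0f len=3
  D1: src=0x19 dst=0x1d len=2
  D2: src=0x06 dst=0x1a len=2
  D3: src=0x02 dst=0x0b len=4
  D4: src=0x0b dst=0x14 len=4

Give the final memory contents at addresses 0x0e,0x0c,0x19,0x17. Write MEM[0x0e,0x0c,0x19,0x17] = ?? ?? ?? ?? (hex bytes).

MEM[0x0e,0x0c,0x19,0x17] = 70 f4 8d 70

#0 dst[0x0f+3] := {0x82,0x50,0xf4}
#1 dst[0x1d+2] := {0x8d,0x85}
#2 dst[0x1a+2] := {0xce,0x10}
#3 dst[0x0b+4] := {0x50,0xf4,0xc5,0x70}
#4 dst[0x14+4] := {0x50,0xf4,0xc5,0x70}
query mem[0x0e]=0x70, mem[0x0c]=0xf4, mem[0x19]=0x8d, mem[0x17]=0x70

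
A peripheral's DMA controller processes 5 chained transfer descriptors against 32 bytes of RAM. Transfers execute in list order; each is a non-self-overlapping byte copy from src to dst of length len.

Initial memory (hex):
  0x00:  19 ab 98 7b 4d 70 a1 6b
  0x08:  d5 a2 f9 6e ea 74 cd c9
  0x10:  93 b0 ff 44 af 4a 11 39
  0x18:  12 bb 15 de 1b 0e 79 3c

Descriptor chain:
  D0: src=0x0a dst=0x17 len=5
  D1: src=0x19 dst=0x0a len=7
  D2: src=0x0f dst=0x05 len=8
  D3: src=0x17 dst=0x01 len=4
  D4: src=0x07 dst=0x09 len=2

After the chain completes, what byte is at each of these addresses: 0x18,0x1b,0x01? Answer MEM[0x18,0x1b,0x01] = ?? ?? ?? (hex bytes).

D0: mem[0x17..0x1b] <- [f9 6e ea 74 cd]
D1: mem[0x0a..0x10] <- [ea 74 cd 1b 0e 79 3c]
D2: mem[0x05..0x0c] <- [79 3c b0 ff 44 af 4a 11]
D3: mem[0x01..0x04] <- [f9 6e ea 74]
D4: mem[0x09..0x0a] <- [b0 ff]
query mem[0x18]=0x6e, mem[0x1b]=0xcd, mem[0x01]=0xf9

MEM[0x18,0x1b,0x01] = 6e cd f9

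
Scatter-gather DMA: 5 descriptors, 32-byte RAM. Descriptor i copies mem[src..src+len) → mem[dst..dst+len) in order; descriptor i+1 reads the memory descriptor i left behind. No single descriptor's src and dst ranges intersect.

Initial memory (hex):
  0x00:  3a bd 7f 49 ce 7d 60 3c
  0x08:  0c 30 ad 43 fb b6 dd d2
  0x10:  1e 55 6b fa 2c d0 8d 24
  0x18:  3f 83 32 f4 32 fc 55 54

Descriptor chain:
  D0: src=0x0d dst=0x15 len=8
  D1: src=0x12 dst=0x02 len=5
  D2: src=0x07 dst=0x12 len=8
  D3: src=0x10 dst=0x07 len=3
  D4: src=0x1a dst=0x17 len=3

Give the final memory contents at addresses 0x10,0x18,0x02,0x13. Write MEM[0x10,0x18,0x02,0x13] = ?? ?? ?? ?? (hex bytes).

MEM[0x10,0x18,0x02,0x13] = 1e fa 6b 0c

[0] 0x0d->0x15 len=8 : b6 dd d2 1e 55 6b fa 2c
[1] 0x12->0x02 len=5 : 6b fa 2c b6 dd
[2] 0x07->0x12 len=8 : 3c 0c 30 ad 43 fb b6 dd
[3] 0x10->0x07 len=3 : 1e 55 3c
[4] 0x1a->0x17 len=3 : 6b fa 2c
query mem[0x10]=0x1e, mem[0x18]=0xfa, mem[0x02]=0x6b, mem[0x13]=0x0c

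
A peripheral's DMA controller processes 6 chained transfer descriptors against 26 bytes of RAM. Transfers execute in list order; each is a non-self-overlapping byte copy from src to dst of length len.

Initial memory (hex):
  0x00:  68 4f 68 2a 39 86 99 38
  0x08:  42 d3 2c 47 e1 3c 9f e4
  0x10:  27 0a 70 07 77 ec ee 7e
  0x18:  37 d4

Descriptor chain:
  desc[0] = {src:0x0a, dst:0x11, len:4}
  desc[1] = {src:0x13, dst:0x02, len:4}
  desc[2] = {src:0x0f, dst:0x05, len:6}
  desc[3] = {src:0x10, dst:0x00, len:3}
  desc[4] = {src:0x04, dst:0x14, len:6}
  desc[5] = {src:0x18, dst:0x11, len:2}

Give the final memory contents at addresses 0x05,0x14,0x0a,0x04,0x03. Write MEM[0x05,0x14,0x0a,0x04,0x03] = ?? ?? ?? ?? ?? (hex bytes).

#0 dst[0x11+4] := {0x2c,0x47,0xe1,0x3c}
#1 dst[0x02+4] := {0xe1,0x3c,0xec,0xee}
#2 dst[0x05+6] := {0xe4,0x27,0x2c,0x47,0xe1,0x3c}
#3 dst[0x00+3] := {0x27,0x2c,0x47}
#4 dst[0x14+6] := {0xec,0xe4,0x27,0x2c,0x47,0xe1}
#5 dst[0x11+2] := {0x47,0xe1}
query mem[0x05]=0xe4, mem[0x14]=0xec, mem[0x0a]=0x3c, mem[0x04]=0xec, mem[0x03]=0x3c

MEM[0x05,0x14,0x0a,0x04,0x03] = e4 ec 3c ec 3c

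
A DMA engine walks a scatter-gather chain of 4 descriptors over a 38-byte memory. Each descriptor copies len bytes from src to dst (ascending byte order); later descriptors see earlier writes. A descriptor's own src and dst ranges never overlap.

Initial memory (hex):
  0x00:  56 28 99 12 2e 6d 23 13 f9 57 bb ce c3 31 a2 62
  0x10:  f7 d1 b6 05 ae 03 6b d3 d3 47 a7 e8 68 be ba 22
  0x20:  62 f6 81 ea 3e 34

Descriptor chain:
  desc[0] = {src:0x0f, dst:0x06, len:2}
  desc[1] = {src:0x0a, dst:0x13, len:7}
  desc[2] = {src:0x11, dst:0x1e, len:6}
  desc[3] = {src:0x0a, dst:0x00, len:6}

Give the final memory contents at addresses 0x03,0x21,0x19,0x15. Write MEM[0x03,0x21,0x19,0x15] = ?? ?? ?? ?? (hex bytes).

#0 dst[0x06+2] := {0x62,0xf7}
#1 dst[0x13+7] := {0xbb,0xce,0xc3,0x31,0xa2,0x62,0xf7}
#2 dst[0x1e+6] := {0xd1,0xb6,0xbb,0xce,0xc3,0x31}
#3 dst[0x00+6] := {0xbb,0xce,0xc3,0x31,0xa2,0x62}
query mem[0x03]=0x31, mem[0x21]=0xce, mem[0x19]=0xf7, mem[0x15]=0xc3

MEM[0x03,0x21,0x19,0x15] = 31 ce f7 c3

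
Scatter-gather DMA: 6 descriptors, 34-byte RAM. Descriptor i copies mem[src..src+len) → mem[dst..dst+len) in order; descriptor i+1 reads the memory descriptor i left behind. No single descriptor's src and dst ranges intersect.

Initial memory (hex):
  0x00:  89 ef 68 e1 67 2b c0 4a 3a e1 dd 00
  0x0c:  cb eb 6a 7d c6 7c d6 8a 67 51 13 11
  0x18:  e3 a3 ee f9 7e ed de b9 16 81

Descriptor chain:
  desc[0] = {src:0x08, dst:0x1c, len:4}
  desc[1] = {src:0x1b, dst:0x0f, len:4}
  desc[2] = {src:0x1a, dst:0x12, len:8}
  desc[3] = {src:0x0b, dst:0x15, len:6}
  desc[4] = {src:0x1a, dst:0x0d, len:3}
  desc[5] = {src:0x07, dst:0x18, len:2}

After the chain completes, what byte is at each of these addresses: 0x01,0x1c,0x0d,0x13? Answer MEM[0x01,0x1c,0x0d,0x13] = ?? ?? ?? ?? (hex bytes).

MEM[0x01,0x1c,0x0d,0x13] = ef 3a 3a f9

#0 dst[0x1c+4] := {0x3a,0xe1,0xdd,0x00}
#1 dst[0x0f+4] := {0xf9,0x3a,0xe1,0xdd}
#2 dst[0x12+8] := {0xee,0xf9,0x3a,0xe1,0xdd,0x00,0x16,0x81}
#3 dst[0x15+6] := {0x00,0xcb,0xeb,0x6a,0xf9,0x3a}
#4 dst[0x0d+3] := {0x3a,0xf9,0x3a}
#5 dst[0x18+2] := {0x4a,0x3a}
query mem[0x01]=0xef, mem[0x1c]=0x3a, mem[0x0d]=0x3a, mem[0x13]=0xf9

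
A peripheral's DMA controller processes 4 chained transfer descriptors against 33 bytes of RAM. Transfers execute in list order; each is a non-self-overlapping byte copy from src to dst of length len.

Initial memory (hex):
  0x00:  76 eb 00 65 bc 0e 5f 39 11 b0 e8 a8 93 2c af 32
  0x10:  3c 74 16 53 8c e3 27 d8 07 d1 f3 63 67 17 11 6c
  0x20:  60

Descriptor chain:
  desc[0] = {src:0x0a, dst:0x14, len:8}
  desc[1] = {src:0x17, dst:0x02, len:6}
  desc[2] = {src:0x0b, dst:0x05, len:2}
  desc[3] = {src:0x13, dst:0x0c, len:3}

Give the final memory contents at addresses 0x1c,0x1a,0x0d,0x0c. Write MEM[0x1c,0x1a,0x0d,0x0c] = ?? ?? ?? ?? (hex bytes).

MEM[0x1c,0x1a,0x0d,0x0c] = 67 3c e8 53

#0 dst[0x14+8] := {0xe8,0xa8,0x93,0x2c,0xaf,0x32,0x3c,0x74}
#1 dst[0x02+6] := {0x2c,0xaf,0x32,0x3c,0x74,0x67}
#2 dst[0x05+2] := {0xa8,0x93}
#3 dst[0x0c+3] := {0x53,0xe8,0xa8}
query mem[0x1c]=0x67, mem[0x1a]=0x3c, mem[0x0d]=0xe8, mem[0x0c]=0x53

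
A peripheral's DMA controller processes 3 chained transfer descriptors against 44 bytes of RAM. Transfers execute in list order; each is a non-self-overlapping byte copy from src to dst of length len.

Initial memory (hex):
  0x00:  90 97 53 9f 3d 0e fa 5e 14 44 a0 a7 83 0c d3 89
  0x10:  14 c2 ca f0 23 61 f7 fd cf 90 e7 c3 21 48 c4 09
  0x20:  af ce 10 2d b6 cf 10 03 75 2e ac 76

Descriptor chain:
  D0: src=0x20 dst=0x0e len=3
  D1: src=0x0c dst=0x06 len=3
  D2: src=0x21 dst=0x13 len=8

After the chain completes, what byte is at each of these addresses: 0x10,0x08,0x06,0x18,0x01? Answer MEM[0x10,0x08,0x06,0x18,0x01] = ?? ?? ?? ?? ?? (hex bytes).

[0] 0x20->0x0e len=3 : af ce 10
[1] 0x0c->0x06 len=3 : 83 0c af
[2] 0x21->0x13 len=8 : ce 10 2d b6 cf 10 03 75
query mem[0x10]=0x10, mem[0x08]=0xaf, mem[0x06]=0x83, mem[0x18]=0x10, mem[0x01]=0x97

MEM[0x10,0x08,0x06,0x18,0x01] = 10 af 83 10 97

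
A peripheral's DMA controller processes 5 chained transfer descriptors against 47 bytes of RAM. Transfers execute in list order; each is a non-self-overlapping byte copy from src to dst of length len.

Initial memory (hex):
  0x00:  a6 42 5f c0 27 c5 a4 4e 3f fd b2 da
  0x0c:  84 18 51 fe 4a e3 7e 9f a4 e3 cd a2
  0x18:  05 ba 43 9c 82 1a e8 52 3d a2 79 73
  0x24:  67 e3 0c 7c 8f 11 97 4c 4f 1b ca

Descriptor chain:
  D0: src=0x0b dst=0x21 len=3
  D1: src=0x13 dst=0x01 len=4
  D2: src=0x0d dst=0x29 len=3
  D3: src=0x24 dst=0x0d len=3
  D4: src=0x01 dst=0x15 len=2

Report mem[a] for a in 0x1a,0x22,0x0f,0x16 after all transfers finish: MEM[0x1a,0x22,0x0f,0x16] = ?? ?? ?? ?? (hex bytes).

D0: mem[0x21..0x23] <- [da 84 18]
D1: mem[0x01..0x04] <- [9f a4 e3 cd]
D2: mem[0x29..0x2b] <- [18 51 fe]
D3: mem[0x0d..0x0f] <- [67 e3 0c]
D4: mem[0x15..0x16] <- [9f a4]
query mem[0x1a]=0x43, mem[0x22]=0x84, mem[0x0f]=0x0c, mem[0x16]=0xa4

MEM[0x1a,0x22,0x0f,0x16] = 43 84 0c a4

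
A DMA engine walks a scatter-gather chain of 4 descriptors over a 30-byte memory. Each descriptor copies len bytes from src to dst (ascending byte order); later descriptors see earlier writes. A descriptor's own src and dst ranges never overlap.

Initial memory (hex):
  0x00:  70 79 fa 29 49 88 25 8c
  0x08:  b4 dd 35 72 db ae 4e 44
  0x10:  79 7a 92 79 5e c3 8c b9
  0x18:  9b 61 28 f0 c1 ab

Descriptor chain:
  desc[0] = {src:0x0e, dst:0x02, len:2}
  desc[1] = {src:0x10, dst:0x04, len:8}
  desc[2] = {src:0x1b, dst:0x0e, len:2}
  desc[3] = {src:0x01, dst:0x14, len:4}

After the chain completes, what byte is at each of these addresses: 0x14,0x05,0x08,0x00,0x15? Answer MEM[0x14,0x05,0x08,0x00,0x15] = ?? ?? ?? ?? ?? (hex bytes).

MEM[0x14,0x05,0x08,0x00,0x15] = 79 7a 5e 70 4e

#0 dst[0x02+2] := {0x4e,0x44}
#1 dst[0x04+8] := {0x79,0x7a,0x92,0x79,0x5e,0xc3,0x8c,0xb9}
#2 dst[0x0e+2] := {0xf0,0xc1}
#3 dst[0x14+4] := {0x79,0x4e,0x44,0x79}
query mem[0x14]=0x79, mem[0x05]=0x7a, mem[0x08]=0x5e, mem[0x00]=0x70, mem[0x15]=0x4e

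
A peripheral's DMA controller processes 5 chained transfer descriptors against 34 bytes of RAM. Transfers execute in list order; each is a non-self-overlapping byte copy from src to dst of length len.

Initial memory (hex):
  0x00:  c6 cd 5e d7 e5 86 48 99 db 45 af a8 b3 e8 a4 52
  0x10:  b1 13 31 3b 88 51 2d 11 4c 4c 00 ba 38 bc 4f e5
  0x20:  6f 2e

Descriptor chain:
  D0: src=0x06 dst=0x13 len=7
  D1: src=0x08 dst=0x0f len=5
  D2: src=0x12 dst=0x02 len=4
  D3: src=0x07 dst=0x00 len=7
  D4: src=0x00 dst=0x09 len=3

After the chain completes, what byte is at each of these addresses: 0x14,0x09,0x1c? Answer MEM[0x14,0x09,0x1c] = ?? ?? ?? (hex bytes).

MEM[0x14,0x09,0x1c] = 99 99 38

  after D0: wrote 7B at 0x13 = 4899db45afa8b3
  after D1: wrote 5B at 0x0f = db45afa8b3
  after D2: wrote 4B at 0x02 = a8b399db
  after D3: wrote 7B at 0x00 = 99db45afa8b3e8
  after D4: wrote 3B at 0x09 = 99db45
query mem[0x14]=0x99, mem[0x09]=0x99, mem[0x1c]=0x38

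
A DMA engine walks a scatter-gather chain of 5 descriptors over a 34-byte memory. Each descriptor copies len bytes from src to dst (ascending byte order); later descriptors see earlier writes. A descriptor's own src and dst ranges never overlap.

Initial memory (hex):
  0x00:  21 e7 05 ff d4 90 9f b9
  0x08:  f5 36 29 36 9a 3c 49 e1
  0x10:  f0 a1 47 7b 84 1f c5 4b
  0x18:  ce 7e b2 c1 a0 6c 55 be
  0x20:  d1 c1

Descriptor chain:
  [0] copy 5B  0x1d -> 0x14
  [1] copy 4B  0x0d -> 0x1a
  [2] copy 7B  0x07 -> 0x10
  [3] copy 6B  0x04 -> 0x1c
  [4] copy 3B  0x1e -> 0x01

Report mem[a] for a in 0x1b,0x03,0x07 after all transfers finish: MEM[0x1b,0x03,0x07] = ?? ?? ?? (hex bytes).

#0 dst[0x14+5] := {0x6c,0x55,0xbe,0xd1,0xc1}
#1 dst[0x1a+4] := {0x3c,0x49,0xe1,0xf0}
#2 dst[0x10+7] := {0xb9,0xf5,0x36,0x29,0x36,0x9a,0x3c}
#3 dst[0x1c+6] := {0xd4,0x90,0x9f,0xb9,0xf5,0x36}
#4 dst[0x01+3] := {0x9f,0xb9,0xf5}
query mem[0x1b]=0x49, mem[0x03]=0xf5, mem[0x07]=0xb9

MEM[0x1b,0x03,0x07] = 49 f5 b9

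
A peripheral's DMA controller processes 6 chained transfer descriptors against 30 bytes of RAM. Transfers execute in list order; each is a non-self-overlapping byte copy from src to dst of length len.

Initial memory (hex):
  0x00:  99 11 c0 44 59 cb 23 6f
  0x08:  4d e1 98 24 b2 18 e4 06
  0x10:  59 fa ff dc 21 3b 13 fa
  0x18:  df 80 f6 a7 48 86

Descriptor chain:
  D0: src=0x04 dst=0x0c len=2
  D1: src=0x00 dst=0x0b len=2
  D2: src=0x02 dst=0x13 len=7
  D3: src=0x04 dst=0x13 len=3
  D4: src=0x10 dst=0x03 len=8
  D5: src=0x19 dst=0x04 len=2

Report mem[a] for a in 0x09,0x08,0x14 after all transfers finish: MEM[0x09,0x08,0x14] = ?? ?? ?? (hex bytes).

D0: mem[0x0c..0x0d] <- [59 cb]
D1: mem[0x0b..0x0c] <- [99 11]
D2: mem[0x13..0x19] <- [c0 44 59 cb 23 6f 4d]
D3: mem[0x13..0x15] <- [59 cb 23]
D4: mem[0x03..0x0a] <- [59 fa ff 59 cb 23 cb 23]
D5: mem[0x04..0x05] <- [4d f6]
query mem[0x09]=0xcb, mem[0x08]=0x23, mem[0x14]=0xcb

MEM[0x09,0x08,0x14] = cb 23 cb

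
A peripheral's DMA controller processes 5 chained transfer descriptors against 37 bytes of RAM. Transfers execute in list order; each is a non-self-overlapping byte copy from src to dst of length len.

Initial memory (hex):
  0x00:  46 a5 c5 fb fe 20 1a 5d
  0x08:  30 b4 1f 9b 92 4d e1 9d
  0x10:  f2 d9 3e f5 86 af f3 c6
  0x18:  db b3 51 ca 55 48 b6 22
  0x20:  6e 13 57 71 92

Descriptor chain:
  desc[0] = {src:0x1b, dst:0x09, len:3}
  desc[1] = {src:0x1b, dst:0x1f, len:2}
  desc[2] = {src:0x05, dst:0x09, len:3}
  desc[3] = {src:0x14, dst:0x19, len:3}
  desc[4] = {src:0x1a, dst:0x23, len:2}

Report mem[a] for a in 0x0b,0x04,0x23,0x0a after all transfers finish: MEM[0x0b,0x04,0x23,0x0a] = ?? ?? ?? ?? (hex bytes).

MEM[0x0b,0x04,0x23,0x0a] = 5d fe af 1a

  after D0: wrote 3B at 0x09 = ca5548
  after D1: wrote 2B at 0x1f = ca55
  after D2: wrote 3B at 0x09 = 201a5d
  after D3: wrote 3B at 0x19 = 86aff3
  after D4: wrote 2B at 0x23 = aff3
query mem[0x0b]=0x5d, mem[0x04]=0xfe, mem[0x23]=0xaf, mem[0x0a]=0x1a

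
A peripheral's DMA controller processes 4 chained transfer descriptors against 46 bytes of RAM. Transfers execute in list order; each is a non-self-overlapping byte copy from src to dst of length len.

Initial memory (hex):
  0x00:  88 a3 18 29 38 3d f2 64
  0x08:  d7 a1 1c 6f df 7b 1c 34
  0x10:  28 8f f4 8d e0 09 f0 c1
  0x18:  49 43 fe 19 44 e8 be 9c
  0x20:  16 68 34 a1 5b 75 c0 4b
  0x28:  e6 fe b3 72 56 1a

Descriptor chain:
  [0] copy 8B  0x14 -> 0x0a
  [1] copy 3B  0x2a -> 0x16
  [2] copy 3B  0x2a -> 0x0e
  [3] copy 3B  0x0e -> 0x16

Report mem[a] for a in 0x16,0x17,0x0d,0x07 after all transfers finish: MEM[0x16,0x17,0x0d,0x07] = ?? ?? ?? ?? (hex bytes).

MEM[0x16,0x17,0x0d,0x07] = b3 72 c1 64

[0] 0x14->0x0a len=8 : e0 09 f0 c1 49 43 fe 19
[1] 0x2a->0x16 len=3 : b3 72 56
[2] 0x2a->0x0e len=3 : b3 72 56
[3] 0x0e->0x16 len=3 : b3 72 56
query mem[0x16]=0xb3, mem[0x17]=0x72, mem[0x0d]=0xc1, mem[0x07]=0x64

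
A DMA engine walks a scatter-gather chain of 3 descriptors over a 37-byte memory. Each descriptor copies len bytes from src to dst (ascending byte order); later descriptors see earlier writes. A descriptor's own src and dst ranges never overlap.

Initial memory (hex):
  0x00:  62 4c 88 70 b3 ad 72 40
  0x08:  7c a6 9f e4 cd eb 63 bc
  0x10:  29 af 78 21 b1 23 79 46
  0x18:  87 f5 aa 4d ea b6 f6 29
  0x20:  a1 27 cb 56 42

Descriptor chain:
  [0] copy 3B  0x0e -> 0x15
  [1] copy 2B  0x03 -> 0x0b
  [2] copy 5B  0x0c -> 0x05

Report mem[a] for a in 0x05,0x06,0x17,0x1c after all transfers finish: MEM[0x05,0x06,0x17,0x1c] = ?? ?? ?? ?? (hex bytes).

MEM[0x05,0x06,0x17,0x1c] = b3 eb 29 ea

D0: mem[0x15..0x17] <- [63 bc 29]
D1: mem[0x0b..0x0c] <- [70 b3]
D2: mem[0x05..0x09] <- [b3 eb 63 bc 29]
query mem[0x05]=0xb3, mem[0x06]=0xeb, mem[0x17]=0x29, mem[0x1c]=0xea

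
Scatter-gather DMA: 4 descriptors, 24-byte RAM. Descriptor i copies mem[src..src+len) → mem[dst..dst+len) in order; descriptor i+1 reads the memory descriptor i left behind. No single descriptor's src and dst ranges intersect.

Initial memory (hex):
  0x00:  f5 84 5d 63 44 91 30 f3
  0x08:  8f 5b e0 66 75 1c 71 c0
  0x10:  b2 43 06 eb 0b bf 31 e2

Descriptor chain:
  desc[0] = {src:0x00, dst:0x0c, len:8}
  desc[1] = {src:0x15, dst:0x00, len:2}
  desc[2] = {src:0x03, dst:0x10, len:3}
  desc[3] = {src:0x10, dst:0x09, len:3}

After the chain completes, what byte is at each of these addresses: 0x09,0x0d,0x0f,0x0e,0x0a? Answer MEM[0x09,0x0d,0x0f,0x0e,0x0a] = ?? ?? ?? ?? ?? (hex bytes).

MEM[0x09,0x0d,0x0f,0x0e,0x0a] = 63 84 63 5d 44

  after D0: wrote 8B at 0x0c = f5845d63449130f3
  after D1: wrote 2B at 0x00 = bf31
  after D2: wrote 3B at 0x10 = 634491
  after D3: wrote 3B at 0x09 = 634491
query mem[0x09]=0x63, mem[0x0d]=0x84, mem[0x0f]=0x63, mem[0x0e]=0x5d, mem[0x0a]=0x44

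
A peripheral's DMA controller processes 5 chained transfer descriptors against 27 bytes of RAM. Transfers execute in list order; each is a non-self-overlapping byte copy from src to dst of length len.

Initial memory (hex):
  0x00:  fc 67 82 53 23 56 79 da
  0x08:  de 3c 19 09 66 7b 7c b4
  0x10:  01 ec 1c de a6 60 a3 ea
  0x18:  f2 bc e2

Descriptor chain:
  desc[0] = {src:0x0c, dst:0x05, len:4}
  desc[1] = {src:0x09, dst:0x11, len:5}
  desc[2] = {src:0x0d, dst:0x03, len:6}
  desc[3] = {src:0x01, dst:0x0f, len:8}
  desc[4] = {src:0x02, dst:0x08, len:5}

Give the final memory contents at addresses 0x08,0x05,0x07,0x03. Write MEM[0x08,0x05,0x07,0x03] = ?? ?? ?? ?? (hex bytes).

#0 dst[0x05+4] := {0x66,0x7b,0x7c,0xb4}
#1 dst[0x11+5] := {0x3c,0x19,0x09,0x66,0x7b}
#2 dst[0x03+6] := {0x7b,0x7c,0xb4,0x01,0x3c,0x19}
#3 dst[0x0f+8] := {0x67,0x82,0x7b,0x7c,0xb4,0x01,0x3c,0x19}
#4 dst[0x08+5] := {0x82,0x7b,0x7c,0xb4,0x01}
query mem[0x08]=0x82, mem[0x05]=0xb4, mem[0x07]=0x3c, mem[0x03]=0x7b

MEM[0x08,0x05,0x07,0x03] = 82 b4 3c 7b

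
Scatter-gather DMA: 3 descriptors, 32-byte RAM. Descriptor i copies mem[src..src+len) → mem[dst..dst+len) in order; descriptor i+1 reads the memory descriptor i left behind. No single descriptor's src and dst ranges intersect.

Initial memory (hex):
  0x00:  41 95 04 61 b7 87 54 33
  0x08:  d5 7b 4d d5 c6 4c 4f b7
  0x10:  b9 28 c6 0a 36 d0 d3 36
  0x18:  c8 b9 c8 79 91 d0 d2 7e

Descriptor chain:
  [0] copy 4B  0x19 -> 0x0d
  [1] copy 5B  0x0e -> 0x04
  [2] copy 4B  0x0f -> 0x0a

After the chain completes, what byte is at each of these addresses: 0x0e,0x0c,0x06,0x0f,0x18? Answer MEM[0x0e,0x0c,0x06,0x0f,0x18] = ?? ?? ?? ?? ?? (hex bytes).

[0] 0x19->0x0d len=4 : b9 c8 79 91
[1] 0x0e->0x04 len=5 : c8 79 91 28 c6
[2] 0x0f->0x0a len=4 : 79 91 28 c6
query mem[0x0e]=0xc8, mem[0x0c]=0x28, mem[0x06]=0x91, mem[0x0f]=0x79, mem[0x18]=0xc8

MEM[0x0e,0x0c,0x06,0x0f,0x18] = c8 28 91 79 c8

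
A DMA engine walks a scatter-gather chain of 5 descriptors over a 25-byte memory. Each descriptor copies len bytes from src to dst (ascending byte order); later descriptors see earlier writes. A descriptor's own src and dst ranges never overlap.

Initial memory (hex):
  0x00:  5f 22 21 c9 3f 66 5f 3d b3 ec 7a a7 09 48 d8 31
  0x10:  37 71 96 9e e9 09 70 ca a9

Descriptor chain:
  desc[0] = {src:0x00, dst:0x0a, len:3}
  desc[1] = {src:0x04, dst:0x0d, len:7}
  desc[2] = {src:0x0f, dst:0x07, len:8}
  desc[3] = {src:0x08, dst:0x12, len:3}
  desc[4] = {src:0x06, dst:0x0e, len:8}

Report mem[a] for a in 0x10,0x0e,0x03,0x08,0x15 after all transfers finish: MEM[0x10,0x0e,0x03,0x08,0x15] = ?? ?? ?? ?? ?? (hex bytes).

MEM[0x10,0x0e,0x03,0x08,0x15] = 3d 5f c9 3d 09

[0] 0x00->0x0a len=3 : 5f 22 21
[1] 0x04->0x0d len=7 : 3f 66 5f 3d b3 ec 5f
[2] 0x0f->0x07 len=8 : 5f 3d b3 ec 5f e9 09 70
[3] 0x08->0x12 len=3 : 3d b3 ec
[4] 0x06->0x0e len=8 : 5f 5f 3d b3 ec 5f e9 09
query mem[0x10]=0x3d, mem[0x0e]=0x5f, mem[0x03]=0xc9, mem[0x08]=0x3d, mem[0x15]=0x09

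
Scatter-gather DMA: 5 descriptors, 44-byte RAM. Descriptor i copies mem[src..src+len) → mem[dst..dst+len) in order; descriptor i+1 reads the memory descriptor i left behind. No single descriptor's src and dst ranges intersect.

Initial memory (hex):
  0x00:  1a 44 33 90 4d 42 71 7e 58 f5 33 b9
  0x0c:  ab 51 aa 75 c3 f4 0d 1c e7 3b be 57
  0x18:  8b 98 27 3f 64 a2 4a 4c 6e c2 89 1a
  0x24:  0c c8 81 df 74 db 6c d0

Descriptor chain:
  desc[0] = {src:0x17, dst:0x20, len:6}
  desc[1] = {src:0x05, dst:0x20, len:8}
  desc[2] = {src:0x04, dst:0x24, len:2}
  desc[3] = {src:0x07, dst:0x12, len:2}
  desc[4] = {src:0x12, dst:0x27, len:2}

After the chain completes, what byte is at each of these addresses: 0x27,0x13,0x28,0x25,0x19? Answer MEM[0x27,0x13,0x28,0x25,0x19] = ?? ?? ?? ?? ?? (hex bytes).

MEM[0x27,0x13,0x28,0x25,0x19] = 7e 58 58 42 98

[0] 0x17->0x20 len=6 : 57 8b 98 27 3f 64
[1] 0x05->0x20 len=8 : 42 71 7e 58 f5 33 b9 ab
[2] 0x04->0x24 len=2 : 4d 42
[3] 0x07->0x12 len=2 : 7e 58
[4] 0x12->0x27 len=2 : 7e 58
query mem[0x27]=0x7e, mem[0x13]=0x58, mem[0x28]=0x58, mem[0x25]=0x42, mem[0x19]=0x98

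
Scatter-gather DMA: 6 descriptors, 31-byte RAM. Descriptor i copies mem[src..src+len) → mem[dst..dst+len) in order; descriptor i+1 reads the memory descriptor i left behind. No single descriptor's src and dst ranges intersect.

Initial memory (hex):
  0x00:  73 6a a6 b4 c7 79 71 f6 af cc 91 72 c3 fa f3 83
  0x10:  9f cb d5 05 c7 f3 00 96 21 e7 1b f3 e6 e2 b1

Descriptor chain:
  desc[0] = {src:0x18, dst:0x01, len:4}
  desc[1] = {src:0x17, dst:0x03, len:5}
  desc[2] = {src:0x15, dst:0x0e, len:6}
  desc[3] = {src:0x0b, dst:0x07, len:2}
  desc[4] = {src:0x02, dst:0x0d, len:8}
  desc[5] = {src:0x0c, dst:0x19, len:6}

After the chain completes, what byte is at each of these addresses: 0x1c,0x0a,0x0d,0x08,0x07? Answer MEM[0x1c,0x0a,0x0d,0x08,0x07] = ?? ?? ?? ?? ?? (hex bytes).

MEM[0x1c,0x0a,0x0d,0x08,0x07] = 21 91 e7 c3 72

  after D0: wrote 4B at 0x01 = 21e71bf3
  after D1: wrote 5B at 0x03 = 9621e71bf3
  after D2: wrote 6B at 0x0e = f3009621e71b
  after D3: wrote 2B at 0x07 = 72c3
  after D4: wrote 8B at 0x0d = e79621e71b72c3cc
  after D5: wrote 6B at 0x19 = c3e79621e71b
query mem[0x1c]=0x21, mem[0x0a]=0x91, mem[0x0d]=0xe7, mem[0x08]=0xc3, mem[0x07]=0x72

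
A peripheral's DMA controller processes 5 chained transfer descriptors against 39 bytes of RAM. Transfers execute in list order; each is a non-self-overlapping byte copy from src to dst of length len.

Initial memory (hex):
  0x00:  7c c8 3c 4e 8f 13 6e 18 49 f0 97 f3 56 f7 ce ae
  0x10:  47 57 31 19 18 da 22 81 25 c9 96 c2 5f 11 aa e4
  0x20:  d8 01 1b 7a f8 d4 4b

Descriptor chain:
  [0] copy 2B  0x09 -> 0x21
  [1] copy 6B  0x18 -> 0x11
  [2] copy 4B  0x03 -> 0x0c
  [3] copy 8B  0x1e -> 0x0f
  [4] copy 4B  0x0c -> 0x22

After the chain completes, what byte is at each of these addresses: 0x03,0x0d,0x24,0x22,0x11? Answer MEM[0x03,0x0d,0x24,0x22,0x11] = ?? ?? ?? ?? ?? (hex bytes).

  after D0: wrote 2B at 0x21 = f097
  after D1: wrote 6B at 0x11 = 25c996c25f11
  after D2: wrote 4B at 0x0c = 4e8f136e
  after D3: wrote 8B at 0x0f = aae4d8f0977af8d4
  after D4: wrote 4B at 0x22 = 4e8f13aa
query mem[0x03]=0x4e, mem[0x0d]=0x8f, mem[0x24]=0x13, mem[0x22]=0x4e, mem[0x11]=0xd8

MEM[0x03,0x0d,0x24,0x22,0x11] = 4e 8f 13 4e d8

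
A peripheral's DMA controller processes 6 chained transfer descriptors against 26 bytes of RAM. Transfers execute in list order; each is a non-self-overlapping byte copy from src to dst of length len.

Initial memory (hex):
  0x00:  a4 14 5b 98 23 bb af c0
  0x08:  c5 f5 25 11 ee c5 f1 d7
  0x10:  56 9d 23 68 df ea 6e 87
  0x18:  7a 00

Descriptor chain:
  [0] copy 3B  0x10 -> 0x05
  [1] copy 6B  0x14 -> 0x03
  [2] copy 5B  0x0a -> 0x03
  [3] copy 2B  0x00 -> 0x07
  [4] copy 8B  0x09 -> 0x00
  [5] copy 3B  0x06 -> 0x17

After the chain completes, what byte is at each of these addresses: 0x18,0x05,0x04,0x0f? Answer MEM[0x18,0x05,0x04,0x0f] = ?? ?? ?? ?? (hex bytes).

  after D0: wrote 3B at 0x05 = 569d23
  after D1: wrote 6B at 0x03 = dfea6e877a00
  after D2: wrote 5B at 0x03 = 2511eec5f1
  after D3: wrote 2B at 0x07 = a414
  after D4: wrote 8B at 0x00 = f52511eec5f1d756
  after D5: wrote 3B at 0x17 = d75614
query mem[0x18]=0x56, mem[0x05]=0xf1, mem[0x04]=0xc5, mem[0x0f]=0xd7

MEM[0x18,0x05,0x04,0x0f] = 56 f1 c5 d7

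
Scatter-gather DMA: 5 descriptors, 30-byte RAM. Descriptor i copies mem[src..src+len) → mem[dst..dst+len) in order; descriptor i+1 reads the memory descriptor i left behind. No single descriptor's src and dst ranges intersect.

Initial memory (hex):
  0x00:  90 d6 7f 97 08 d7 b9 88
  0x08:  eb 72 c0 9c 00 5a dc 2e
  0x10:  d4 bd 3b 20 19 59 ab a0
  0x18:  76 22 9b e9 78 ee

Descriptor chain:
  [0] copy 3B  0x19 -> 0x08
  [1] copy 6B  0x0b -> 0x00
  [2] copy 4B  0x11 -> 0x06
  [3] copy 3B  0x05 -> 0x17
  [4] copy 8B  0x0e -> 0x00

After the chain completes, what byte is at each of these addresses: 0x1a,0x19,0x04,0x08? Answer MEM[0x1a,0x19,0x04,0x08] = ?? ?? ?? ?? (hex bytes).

  after D0: wrote 3B at 0x08 = 229be9
  after D1: wrote 6B at 0x00 = 9c005adc2ed4
  after D2: wrote 4B at 0x06 = bd3b2019
  after D3: wrote 3B at 0x17 = d4bd3b
  after D4: wrote 8B at 0x00 = dc2ed4bd3b201959
query mem[0x1a]=0x9b, mem[0x19]=0x3b, mem[0x04]=0x3b, mem[0x08]=0x20

MEM[0x1a,0x19,0x04,0x08] = 9b 3b 3b 20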